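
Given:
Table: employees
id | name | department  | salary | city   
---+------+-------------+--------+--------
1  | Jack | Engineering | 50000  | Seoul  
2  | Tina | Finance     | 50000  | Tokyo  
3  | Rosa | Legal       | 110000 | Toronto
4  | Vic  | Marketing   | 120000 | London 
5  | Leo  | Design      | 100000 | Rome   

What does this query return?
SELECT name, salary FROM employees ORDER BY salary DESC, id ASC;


Sorting by salary DESC, then id ASC for ties

5 rows:
Vic, 120000
Rosa, 110000
Leo, 100000
Jack, 50000
Tina, 50000


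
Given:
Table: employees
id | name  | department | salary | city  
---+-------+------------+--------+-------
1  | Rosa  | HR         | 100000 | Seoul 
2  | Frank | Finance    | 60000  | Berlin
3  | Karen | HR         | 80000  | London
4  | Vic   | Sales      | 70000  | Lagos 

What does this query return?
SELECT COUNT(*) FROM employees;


COUNT(*) counts all rows

4


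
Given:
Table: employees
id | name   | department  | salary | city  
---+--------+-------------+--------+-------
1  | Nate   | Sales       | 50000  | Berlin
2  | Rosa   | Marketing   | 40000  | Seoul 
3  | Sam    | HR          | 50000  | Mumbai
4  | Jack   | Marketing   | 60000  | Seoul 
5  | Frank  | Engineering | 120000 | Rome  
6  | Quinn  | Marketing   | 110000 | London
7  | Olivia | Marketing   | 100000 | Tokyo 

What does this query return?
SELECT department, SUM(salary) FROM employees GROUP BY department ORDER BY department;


Summing salary within each department:
  Engineering: 120000 = 120000
  HR: 50000 = 50000
  Marketing: 40000 + 60000 + 110000 + 100000 = 310000
  Sales: 50000 = 50000


4 groups:
Engineering, 120000
HR, 50000
Marketing, 310000
Sales, 50000


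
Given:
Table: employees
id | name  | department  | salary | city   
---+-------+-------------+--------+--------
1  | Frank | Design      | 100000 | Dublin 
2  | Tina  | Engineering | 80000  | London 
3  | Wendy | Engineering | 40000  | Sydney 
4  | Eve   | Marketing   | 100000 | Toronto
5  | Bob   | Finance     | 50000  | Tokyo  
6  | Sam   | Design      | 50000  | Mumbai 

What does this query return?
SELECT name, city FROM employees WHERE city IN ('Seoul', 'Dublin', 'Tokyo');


Filtering: city IN ('Seoul', 'Dublin', 'Tokyo')
Matching: 2 rows

2 rows:
Frank, Dublin
Bob, Tokyo


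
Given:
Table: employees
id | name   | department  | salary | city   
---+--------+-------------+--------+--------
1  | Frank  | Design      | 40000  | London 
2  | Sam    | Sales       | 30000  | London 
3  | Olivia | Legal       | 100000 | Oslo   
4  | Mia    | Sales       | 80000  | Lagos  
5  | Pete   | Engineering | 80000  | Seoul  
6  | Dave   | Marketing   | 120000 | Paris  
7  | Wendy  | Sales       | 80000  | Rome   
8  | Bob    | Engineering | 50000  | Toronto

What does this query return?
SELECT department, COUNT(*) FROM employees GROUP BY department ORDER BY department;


Assigning each row to its department group:
  Frank -> Design
  Sam -> Sales
  Olivia -> Legal
  Mia -> Sales
  Pete -> Engineering
  Dave -> Marketing
  Wendy -> Sales
  Bob -> Engineering


5 groups:
Design, 1
Engineering, 2
Legal, 1
Marketing, 1
Sales, 3


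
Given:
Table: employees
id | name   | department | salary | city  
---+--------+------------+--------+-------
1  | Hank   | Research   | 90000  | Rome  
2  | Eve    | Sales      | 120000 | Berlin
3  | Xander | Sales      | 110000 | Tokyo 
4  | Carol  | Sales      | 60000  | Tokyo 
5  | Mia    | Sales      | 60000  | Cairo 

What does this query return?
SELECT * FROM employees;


SELECT * returns all 5 rows with all columns

5 rows:
1, Hank, Research, 90000, Rome
2, Eve, Sales, 120000, Berlin
3, Xander, Sales, 110000, Tokyo
4, Carol, Sales, 60000, Tokyo
5, Mia, Sales, 60000, Cairo


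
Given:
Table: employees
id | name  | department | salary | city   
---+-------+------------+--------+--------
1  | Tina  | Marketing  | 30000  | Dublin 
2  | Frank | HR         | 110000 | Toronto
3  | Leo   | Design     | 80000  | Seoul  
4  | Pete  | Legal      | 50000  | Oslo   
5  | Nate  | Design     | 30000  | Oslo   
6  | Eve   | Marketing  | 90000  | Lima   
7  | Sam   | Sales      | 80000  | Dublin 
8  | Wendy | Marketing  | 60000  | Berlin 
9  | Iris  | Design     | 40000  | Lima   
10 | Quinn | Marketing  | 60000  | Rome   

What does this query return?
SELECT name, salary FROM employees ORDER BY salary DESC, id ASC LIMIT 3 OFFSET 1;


Sort by salary DESC (id ASC tiebreak), then skip 1 and take 3
Rows 2 through 4

3 rows:
Eve, 90000
Leo, 80000
Sam, 80000


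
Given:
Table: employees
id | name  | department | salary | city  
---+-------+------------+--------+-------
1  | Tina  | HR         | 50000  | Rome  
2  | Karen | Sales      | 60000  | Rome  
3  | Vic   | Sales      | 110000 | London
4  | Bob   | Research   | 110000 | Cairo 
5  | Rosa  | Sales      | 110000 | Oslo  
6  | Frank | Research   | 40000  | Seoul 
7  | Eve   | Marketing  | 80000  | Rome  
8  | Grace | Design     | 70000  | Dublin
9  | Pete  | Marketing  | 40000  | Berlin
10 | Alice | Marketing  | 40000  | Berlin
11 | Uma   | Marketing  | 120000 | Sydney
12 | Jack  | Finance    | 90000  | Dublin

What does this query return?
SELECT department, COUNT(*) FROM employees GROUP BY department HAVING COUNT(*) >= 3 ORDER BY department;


Groups with count >= 3:
  Marketing: 4 -> PASS
  Sales: 3 -> PASS
  Design: 1 -> filtered out
  Finance: 1 -> filtered out
  HR: 1 -> filtered out
  Research: 2 -> filtered out


2 groups:
Marketing, 4
Sales, 3


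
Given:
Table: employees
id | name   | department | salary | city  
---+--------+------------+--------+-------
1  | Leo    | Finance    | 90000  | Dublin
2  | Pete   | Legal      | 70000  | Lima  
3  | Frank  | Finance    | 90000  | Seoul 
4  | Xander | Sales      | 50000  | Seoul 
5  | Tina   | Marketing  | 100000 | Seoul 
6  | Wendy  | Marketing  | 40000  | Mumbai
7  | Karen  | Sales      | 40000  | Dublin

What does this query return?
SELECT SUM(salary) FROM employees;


SUM(salary) = 90000 + 70000 + 90000 + 50000 + 100000 + 40000 + 40000 = 480000

480000


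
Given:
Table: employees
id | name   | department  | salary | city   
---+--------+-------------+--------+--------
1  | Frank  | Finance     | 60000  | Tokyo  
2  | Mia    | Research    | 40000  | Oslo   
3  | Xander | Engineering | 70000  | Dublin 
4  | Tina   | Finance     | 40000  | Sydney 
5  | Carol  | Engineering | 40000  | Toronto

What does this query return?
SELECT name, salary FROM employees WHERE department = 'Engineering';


Filtering: department = 'Engineering'
Matching rows: 2

2 rows:
Xander, 70000
Carol, 40000


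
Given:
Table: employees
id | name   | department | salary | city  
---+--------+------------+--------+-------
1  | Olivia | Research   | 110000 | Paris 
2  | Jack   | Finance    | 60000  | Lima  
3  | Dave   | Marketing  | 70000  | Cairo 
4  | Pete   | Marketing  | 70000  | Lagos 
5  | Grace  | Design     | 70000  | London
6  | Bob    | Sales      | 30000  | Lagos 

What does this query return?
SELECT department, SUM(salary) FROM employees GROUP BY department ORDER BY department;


Summing salary within each department:
  Design: 70000 = 70000
  Finance: 60000 = 60000
  Marketing: 70000 + 70000 = 140000
  Research: 110000 = 110000
  Sales: 30000 = 30000


5 groups:
Design, 70000
Finance, 60000
Marketing, 140000
Research, 110000
Sales, 30000


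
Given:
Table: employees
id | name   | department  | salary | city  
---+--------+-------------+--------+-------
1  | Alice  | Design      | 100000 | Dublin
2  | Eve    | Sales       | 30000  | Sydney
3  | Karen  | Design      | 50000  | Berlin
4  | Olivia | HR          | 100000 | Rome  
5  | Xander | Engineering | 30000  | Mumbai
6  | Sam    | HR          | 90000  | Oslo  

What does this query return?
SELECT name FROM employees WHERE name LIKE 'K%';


LIKE 'K%' matches names starting with 'K'
Matching: 1

1 rows:
Karen


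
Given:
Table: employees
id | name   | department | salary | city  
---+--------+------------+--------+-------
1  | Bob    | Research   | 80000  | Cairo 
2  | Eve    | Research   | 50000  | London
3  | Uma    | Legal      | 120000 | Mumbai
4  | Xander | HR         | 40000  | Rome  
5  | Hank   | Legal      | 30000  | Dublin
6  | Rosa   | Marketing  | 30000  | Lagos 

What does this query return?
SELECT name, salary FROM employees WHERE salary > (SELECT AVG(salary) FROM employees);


Subquery: AVG(salary) = 58333.33
Filtering: salary > 58333.33
  Bob (80000) -> MATCH
  Uma (120000) -> MATCH


2 rows:
Bob, 80000
Uma, 120000


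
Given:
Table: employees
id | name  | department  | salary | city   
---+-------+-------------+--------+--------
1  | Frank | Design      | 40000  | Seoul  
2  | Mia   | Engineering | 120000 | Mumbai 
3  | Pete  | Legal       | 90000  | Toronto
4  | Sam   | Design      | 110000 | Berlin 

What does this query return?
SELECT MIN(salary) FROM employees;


Salaries: 40000, 120000, 90000, 110000
MIN = 40000

40000


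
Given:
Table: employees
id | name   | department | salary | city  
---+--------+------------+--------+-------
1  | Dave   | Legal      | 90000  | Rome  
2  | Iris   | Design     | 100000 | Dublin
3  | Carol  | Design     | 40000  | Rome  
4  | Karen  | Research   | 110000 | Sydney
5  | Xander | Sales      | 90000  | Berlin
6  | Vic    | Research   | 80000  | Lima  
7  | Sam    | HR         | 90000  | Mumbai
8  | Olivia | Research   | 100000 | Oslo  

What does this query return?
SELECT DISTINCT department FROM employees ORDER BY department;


All 'department' values (row order): Legal, Design, Design, Research, Sales, Research, HR, Research
Removing duplicates leaves 5 unique value(s).

5 values:
Design
HR
Legal
Research
Sales


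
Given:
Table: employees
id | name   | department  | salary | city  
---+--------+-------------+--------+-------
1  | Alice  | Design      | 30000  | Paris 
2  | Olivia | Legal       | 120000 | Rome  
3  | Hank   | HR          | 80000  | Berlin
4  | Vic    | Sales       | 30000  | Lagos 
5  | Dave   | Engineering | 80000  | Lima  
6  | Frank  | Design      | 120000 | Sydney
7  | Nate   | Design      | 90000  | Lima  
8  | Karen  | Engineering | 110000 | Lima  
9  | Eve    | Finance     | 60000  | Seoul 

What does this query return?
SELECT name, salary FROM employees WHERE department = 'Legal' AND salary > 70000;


Filtering: department = 'Legal' AND salary > 70000
Matching: 1 rows

1 rows:
Olivia, 120000


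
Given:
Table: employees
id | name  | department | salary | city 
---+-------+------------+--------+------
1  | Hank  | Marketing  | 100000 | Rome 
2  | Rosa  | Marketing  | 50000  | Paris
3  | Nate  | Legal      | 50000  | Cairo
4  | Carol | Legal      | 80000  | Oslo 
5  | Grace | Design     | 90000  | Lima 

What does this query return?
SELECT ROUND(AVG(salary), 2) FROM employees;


SUM(salary) = 370000
COUNT = 5
ROUND(AVG, 2) = ROUND(370000 / 5, 2) = 74000.0

74000.0


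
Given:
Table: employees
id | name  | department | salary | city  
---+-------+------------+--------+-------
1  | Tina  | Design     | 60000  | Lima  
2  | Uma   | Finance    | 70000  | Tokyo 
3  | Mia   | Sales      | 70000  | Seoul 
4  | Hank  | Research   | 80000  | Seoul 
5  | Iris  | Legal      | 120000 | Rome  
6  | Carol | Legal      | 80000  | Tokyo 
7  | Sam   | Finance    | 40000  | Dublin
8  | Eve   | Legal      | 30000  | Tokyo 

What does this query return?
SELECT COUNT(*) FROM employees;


COUNT(*) counts all rows

8


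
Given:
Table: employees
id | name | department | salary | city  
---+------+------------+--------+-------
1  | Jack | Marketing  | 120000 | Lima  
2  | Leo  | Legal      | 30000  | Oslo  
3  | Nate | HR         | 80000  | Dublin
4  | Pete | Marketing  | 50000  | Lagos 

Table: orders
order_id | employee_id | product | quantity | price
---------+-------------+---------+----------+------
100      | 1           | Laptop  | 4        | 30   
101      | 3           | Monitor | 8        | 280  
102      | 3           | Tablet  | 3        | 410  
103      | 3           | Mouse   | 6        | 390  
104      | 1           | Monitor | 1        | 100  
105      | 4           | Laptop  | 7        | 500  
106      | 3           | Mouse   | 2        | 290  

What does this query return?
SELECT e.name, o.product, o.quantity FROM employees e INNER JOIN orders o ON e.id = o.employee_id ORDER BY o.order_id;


Joining employees.id = orders.employee_id:
  employee Jack (id=1) -> order Laptop
  employee Nate (id=3) -> order Monitor
  employee Nate (id=3) -> order Tablet
  employee Nate (id=3) -> order Mouse
  employee Jack (id=1) -> order Monitor
  employee Pete (id=4) -> order Laptop
  employee Nate (id=3) -> order Mouse


7 rows:
Jack, Laptop, 4
Nate, Monitor, 8
Nate, Tablet, 3
Nate, Mouse, 6
Jack, Monitor, 1
Pete, Laptop, 7
Nate, Mouse, 2


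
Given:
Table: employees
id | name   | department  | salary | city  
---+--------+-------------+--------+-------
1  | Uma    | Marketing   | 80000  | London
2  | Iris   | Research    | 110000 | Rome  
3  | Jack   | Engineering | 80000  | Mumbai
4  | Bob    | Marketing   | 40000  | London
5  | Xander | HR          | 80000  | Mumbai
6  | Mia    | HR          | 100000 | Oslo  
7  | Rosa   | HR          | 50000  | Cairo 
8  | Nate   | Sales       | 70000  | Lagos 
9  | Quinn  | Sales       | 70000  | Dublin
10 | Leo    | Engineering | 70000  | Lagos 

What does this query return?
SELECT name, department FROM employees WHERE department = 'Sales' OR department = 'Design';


Filtering: department = 'Sales' OR 'Design'
Matching: 2 rows

2 rows:
Nate, Sales
Quinn, Sales


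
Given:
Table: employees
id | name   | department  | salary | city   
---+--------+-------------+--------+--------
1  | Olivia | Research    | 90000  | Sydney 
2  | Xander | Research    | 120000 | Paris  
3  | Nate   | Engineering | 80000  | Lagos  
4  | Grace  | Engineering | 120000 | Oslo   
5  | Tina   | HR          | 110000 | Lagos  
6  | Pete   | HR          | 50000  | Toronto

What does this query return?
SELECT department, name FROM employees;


Projecting columns: department, name

6 rows:
Research, Olivia
Research, Xander
Engineering, Nate
Engineering, Grace
HR, Tina
HR, Pete


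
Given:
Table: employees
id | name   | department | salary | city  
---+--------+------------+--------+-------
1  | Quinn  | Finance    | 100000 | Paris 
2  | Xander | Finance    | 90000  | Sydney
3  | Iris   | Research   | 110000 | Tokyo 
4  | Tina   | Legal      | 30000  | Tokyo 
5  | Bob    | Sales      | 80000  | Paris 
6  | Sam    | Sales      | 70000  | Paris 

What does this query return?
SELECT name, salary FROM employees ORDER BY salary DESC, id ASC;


Sorting by salary DESC, then id ASC for ties

6 rows:
Iris, 110000
Quinn, 100000
Xander, 90000
Bob, 80000
Sam, 70000
Tina, 30000


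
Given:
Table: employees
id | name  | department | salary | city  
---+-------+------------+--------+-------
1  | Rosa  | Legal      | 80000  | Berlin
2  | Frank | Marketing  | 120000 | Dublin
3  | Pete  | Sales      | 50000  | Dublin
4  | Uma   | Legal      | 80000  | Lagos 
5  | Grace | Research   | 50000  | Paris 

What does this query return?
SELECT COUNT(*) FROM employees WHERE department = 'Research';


Counting rows where department = 'Research'
  Grace -> MATCH


1


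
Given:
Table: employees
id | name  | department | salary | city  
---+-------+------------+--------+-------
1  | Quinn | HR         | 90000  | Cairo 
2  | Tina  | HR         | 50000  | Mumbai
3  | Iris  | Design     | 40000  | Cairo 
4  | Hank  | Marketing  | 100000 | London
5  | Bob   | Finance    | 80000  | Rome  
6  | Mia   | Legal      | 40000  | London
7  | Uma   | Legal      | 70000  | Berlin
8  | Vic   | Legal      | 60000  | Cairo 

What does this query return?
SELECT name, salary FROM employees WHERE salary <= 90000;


Filtering: salary <= 90000
Matching: 7 rows

7 rows:
Quinn, 90000
Tina, 50000
Iris, 40000
Bob, 80000
Mia, 40000
Uma, 70000
Vic, 60000


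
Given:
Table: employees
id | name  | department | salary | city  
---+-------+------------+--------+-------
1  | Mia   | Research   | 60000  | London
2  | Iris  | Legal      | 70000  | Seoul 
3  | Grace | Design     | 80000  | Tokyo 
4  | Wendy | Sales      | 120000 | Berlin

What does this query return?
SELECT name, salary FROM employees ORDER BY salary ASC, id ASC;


Sorting by salary ASC, then id ASC for ties

4 rows:
Mia, 60000
Iris, 70000
Grace, 80000
Wendy, 120000


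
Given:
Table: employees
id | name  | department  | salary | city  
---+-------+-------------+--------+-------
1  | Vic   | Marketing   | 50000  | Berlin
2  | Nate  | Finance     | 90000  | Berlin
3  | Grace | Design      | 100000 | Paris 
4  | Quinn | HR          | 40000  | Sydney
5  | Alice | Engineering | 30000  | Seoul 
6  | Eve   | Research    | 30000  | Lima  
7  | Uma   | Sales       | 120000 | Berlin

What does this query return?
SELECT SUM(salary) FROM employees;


SUM(salary) = 50000 + 90000 + 100000 + 40000 + 30000 + 30000 + 120000 = 460000

460000


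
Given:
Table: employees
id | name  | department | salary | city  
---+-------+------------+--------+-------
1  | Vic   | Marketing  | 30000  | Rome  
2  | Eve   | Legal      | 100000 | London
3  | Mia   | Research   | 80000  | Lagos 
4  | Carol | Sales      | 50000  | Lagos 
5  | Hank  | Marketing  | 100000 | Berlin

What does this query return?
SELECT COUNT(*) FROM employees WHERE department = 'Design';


Counting rows where department = 'Design'


0


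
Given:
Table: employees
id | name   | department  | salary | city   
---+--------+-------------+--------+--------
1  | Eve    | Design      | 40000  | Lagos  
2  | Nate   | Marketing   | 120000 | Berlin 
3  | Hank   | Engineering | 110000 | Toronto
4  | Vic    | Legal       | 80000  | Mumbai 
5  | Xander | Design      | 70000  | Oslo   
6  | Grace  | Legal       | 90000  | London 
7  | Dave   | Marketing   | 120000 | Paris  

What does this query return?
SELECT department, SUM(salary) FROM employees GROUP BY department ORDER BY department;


Summing salary within each department:
  Design: 40000 + 70000 = 110000
  Engineering: 110000 = 110000
  Legal: 80000 + 90000 = 170000
  Marketing: 120000 + 120000 = 240000


4 groups:
Design, 110000
Engineering, 110000
Legal, 170000
Marketing, 240000


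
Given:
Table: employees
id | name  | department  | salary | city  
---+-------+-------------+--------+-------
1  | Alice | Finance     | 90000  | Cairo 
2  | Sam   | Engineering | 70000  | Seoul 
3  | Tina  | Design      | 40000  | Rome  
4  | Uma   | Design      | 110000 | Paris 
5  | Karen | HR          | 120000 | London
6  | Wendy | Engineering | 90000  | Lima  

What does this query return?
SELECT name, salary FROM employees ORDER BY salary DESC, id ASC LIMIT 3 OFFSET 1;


Sort by salary DESC (id ASC tiebreak), then skip 1 and take 3
Rows 2 through 4

3 rows:
Uma, 110000
Alice, 90000
Wendy, 90000


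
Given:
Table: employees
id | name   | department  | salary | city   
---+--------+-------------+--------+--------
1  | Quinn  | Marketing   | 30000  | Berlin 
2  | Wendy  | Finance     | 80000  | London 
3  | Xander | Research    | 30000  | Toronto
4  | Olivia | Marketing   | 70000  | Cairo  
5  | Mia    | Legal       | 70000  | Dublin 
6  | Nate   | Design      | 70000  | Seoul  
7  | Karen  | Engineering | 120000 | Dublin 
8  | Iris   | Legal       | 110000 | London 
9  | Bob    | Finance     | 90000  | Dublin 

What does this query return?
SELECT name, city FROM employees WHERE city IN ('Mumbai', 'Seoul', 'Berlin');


Filtering: city IN ('Mumbai', 'Seoul', 'Berlin')
Matching: 2 rows

2 rows:
Quinn, Berlin
Nate, Seoul


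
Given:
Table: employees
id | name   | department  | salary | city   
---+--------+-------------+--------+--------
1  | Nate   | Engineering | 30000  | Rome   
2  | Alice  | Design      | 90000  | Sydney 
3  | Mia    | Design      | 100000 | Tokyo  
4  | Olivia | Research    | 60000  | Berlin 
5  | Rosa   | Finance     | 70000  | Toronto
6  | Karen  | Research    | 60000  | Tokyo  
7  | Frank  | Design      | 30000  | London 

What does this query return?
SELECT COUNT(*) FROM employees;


COUNT(*) counts all rows

7


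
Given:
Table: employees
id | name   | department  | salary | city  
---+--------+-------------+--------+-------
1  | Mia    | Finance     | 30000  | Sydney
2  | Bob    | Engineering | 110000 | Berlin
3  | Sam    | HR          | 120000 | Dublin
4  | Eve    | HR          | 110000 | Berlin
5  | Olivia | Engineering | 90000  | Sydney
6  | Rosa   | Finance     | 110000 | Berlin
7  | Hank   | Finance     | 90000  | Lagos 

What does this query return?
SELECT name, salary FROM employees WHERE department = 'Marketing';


Filtering: department = 'Marketing'
Matching rows: 0

Empty result set (0 rows)


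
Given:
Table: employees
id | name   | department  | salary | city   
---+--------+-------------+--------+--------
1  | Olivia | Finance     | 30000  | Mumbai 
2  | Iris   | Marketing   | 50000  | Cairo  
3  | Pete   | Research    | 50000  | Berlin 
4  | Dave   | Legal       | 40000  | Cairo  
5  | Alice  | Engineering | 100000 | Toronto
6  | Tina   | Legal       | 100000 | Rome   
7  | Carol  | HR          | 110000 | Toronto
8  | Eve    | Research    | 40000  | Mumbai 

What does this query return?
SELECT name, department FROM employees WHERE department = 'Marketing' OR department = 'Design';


Filtering: department = 'Marketing' OR 'Design'
Matching: 1 rows

1 rows:
Iris, Marketing


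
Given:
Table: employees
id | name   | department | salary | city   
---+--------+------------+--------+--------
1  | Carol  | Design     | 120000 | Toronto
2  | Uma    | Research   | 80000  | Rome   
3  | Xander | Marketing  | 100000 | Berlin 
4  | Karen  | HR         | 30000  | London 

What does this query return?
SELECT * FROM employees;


SELECT * returns all 4 rows with all columns

4 rows:
1, Carol, Design, 120000, Toronto
2, Uma, Research, 80000, Rome
3, Xander, Marketing, 100000, Berlin
4, Karen, HR, 30000, London


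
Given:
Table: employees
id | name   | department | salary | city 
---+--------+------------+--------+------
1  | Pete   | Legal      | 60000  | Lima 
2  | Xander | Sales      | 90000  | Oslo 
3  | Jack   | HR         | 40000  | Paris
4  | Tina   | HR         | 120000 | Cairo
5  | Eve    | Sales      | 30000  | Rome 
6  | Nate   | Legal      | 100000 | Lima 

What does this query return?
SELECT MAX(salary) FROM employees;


Salaries: 60000, 90000, 40000, 120000, 30000, 100000
MAX = 120000

120000


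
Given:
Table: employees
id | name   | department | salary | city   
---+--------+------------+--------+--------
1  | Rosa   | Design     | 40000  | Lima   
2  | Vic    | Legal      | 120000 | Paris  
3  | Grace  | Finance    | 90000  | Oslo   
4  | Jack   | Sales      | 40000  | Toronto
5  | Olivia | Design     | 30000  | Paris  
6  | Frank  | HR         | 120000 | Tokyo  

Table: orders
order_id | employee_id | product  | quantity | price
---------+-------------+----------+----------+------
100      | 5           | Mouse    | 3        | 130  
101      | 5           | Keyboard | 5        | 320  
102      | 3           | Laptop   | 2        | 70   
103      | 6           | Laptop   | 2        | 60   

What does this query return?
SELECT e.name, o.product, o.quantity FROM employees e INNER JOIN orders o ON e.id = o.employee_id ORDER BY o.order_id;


Joining employees.id = orders.employee_id:
  employee Olivia (id=5) -> order Mouse
  employee Olivia (id=5) -> order Keyboard
  employee Grace (id=3) -> order Laptop
  employee Frank (id=6) -> order Laptop


4 rows:
Olivia, Mouse, 3
Olivia, Keyboard, 5
Grace, Laptop, 2
Frank, Laptop, 2


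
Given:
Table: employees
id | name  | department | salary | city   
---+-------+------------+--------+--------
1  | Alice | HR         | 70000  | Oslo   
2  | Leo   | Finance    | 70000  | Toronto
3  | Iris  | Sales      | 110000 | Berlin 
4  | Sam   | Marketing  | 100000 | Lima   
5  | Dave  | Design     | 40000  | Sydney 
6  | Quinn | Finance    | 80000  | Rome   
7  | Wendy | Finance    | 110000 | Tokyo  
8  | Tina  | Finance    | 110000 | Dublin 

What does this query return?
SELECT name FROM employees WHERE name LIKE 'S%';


LIKE 'S%' matches names starting with 'S'
Matching: 1

1 rows:
Sam


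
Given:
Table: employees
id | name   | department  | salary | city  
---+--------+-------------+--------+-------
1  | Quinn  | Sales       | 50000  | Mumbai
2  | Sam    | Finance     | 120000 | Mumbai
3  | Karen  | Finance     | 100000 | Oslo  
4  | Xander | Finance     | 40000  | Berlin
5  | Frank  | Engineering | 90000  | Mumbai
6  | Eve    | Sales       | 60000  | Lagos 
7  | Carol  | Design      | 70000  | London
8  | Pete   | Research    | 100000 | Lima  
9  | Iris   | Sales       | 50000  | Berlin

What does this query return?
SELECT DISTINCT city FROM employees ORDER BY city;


All 'city' values (row order): Mumbai, Mumbai, Oslo, Berlin, Mumbai, Lagos, London, Lima, Berlin
Removing duplicates leaves 6 unique value(s).

6 values:
Berlin
Lagos
Lima
London
Mumbai
Oslo


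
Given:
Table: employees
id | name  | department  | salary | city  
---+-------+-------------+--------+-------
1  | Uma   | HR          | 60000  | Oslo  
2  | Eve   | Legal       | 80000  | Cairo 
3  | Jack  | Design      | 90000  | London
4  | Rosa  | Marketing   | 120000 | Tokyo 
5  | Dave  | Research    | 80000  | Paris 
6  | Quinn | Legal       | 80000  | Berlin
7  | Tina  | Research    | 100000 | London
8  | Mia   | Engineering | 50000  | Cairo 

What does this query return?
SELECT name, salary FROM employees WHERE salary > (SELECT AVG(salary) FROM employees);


Subquery: AVG(salary) = 82500.0
Filtering: salary > 82500.0
  Jack (90000) -> MATCH
  Rosa (120000) -> MATCH
  Tina (100000) -> MATCH


3 rows:
Jack, 90000
Rosa, 120000
Tina, 100000


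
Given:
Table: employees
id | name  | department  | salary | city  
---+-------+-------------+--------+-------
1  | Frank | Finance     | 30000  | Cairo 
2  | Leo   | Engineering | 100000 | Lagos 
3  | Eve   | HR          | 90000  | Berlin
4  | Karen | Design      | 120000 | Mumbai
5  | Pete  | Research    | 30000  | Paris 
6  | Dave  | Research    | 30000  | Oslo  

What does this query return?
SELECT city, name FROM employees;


Projecting columns: city, name

6 rows:
Cairo, Frank
Lagos, Leo
Berlin, Eve
Mumbai, Karen
Paris, Pete
Oslo, Dave


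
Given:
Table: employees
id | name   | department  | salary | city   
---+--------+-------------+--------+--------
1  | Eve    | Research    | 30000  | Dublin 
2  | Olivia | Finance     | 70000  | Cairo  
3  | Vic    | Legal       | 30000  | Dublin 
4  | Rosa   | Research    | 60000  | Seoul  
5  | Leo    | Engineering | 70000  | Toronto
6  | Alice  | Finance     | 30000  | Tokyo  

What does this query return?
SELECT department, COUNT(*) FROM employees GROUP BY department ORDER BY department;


Assigning each row to its department group:
  Eve -> Research
  Olivia -> Finance
  Vic -> Legal
  Rosa -> Research
  Leo -> Engineering
  Alice -> Finance


4 groups:
Engineering, 1
Finance, 2
Legal, 1
Research, 2


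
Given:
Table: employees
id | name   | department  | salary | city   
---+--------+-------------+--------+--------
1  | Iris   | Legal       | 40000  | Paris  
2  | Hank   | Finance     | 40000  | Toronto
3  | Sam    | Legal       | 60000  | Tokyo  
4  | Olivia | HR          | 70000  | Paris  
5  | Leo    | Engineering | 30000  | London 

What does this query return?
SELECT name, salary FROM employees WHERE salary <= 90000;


Filtering: salary <= 90000
Matching: 5 rows

5 rows:
Iris, 40000
Hank, 40000
Sam, 60000
Olivia, 70000
Leo, 30000


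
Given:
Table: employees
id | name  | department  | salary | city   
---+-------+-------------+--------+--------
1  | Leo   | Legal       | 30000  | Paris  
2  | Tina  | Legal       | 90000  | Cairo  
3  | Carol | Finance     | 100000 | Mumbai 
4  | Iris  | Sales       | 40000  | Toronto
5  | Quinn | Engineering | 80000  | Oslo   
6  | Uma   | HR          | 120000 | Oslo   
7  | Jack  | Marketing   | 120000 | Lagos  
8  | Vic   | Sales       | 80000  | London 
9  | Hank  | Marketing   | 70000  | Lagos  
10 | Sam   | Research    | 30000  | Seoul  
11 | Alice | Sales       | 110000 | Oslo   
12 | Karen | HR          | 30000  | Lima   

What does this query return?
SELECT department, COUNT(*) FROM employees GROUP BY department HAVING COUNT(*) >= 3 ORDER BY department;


Groups with count >= 3:
  Sales: 3 -> PASS
  Engineering: 1 -> filtered out
  Finance: 1 -> filtered out
  HR: 2 -> filtered out
  Legal: 2 -> filtered out
  Marketing: 2 -> filtered out
  Research: 1 -> filtered out


1 groups:
Sales, 3


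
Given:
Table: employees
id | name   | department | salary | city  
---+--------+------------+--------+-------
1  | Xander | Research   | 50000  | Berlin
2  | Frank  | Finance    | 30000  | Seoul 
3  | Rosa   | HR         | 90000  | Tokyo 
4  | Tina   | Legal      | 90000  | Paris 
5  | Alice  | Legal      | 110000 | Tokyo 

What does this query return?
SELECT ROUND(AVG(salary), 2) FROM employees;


SUM(salary) = 370000
COUNT = 5
ROUND(AVG, 2) = ROUND(370000 / 5, 2) = 74000.0

74000.0


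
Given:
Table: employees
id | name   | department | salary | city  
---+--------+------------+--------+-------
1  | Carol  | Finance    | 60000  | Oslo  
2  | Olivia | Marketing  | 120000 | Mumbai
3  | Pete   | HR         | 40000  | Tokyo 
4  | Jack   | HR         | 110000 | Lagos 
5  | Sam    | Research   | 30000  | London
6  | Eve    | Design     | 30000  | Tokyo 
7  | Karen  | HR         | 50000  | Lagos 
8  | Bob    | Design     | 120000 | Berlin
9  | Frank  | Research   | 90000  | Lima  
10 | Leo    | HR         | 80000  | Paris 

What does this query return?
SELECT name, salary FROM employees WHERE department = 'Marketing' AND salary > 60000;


Filtering: department = 'Marketing' AND salary > 60000
Matching: 1 rows

1 rows:
Olivia, 120000


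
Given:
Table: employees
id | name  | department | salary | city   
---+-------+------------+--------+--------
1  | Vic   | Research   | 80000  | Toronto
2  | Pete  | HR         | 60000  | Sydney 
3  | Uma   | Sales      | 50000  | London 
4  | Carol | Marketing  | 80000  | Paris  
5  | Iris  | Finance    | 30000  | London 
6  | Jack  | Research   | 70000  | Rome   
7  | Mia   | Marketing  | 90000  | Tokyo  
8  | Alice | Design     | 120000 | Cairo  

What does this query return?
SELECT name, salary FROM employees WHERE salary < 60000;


Filtering: salary < 60000
Matching: 2 rows

2 rows:
Uma, 50000
Iris, 30000


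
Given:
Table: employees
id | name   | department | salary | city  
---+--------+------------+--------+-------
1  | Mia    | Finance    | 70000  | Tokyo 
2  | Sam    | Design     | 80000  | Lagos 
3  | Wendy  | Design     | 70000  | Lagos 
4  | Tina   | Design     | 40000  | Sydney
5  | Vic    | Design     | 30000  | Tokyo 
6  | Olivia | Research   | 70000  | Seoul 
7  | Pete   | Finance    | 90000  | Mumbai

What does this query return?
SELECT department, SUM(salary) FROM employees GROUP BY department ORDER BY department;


Summing salary within each department:
  Design: 80000 + 70000 + 40000 + 30000 = 220000
  Finance: 70000 + 90000 = 160000
  Research: 70000 = 70000


3 groups:
Design, 220000
Finance, 160000
Research, 70000


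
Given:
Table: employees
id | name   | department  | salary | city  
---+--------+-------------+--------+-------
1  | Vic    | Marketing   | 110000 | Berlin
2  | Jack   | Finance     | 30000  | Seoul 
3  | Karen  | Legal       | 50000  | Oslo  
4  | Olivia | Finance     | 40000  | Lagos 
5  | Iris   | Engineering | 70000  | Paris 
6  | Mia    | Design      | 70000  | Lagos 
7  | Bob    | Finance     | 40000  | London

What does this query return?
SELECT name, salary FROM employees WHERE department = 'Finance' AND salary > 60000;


Filtering: department = 'Finance' AND salary > 60000
Matching: 0 rows

Empty result set (0 rows)


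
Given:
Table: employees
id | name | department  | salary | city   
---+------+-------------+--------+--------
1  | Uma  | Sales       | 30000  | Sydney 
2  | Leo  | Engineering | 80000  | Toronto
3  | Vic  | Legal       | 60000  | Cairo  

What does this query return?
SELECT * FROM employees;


SELECT * returns all 3 rows with all columns

3 rows:
1, Uma, Sales, 30000, Sydney
2, Leo, Engineering, 80000, Toronto
3, Vic, Legal, 60000, Cairo


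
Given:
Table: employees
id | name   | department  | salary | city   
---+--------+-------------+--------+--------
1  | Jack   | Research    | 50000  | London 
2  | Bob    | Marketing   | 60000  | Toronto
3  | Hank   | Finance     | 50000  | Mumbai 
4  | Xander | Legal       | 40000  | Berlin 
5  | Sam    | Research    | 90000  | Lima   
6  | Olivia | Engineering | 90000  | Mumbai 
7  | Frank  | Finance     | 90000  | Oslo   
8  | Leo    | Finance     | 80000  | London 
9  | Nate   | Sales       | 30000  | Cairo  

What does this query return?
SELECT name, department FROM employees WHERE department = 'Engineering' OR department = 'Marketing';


Filtering: department = 'Engineering' OR 'Marketing'
Matching: 2 rows

2 rows:
Bob, Marketing
Olivia, Engineering


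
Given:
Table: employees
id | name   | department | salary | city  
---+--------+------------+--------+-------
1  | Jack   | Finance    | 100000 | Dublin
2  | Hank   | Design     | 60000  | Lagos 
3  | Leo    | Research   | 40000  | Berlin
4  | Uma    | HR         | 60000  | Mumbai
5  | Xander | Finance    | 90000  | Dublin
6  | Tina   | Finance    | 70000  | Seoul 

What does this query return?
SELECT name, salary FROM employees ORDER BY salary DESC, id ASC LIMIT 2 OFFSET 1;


Sort by salary DESC (id ASC tiebreak), then skip 1 and take 2
Rows 2 through 3

2 rows:
Xander, 90000
Tina, 70000


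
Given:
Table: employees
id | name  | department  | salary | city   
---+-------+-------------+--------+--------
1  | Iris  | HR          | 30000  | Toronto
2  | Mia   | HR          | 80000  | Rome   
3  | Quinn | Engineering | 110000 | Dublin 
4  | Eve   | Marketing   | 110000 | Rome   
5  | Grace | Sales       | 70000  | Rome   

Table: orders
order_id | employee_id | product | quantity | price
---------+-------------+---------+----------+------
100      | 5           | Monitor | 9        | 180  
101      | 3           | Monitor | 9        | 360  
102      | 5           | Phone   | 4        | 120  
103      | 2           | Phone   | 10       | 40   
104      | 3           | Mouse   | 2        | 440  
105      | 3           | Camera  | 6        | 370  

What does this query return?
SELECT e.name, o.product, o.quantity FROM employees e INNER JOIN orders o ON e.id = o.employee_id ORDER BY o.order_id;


Joining employees.id = orders.employee_id:
  employee Grace (id=5) -> order Monitor
  employee Quinn (id=3) -> order Monitor
  employee Grace (id=5) -> order Phone
  employee Mia (id=2) -> order Phone
  employee Quinn (id=3) -> order Mouse
  employee Quinn (id=3) -> order Camera


6 rows:
Grace, Monitor, 9
Quinn, Monitor, 9
Grace, Phone, 4
Mia, Phone, 10
Quinn, Mouse, 2
Quinn, Camera, 6


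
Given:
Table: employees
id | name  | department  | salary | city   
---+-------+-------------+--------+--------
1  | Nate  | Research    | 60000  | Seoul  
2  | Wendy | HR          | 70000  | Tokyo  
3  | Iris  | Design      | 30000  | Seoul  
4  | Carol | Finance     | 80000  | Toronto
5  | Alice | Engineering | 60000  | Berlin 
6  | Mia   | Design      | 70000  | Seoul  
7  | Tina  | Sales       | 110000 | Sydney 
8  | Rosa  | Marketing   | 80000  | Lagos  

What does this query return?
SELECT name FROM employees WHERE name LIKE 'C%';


LIKE 'C%' matches names starting with 'C'
Matching: 1

1 rows:
Carol


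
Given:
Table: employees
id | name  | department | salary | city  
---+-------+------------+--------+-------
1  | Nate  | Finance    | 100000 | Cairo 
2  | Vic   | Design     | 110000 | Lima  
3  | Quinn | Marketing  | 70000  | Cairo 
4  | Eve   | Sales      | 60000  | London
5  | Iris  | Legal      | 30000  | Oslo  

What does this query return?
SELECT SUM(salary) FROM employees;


SUM(salary) = 100000 + 110000 + 70000 + 60000 + 30000 = 370000

370000


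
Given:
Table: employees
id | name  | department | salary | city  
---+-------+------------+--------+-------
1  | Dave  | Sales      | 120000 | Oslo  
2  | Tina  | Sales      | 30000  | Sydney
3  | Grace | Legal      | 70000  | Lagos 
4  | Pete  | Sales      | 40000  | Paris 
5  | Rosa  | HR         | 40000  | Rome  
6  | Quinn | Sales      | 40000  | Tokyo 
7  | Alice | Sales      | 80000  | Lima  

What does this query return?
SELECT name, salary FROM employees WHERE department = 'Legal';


Filtering: department = 'Legal'
Matching rows: 1

1 rows:
Grace, 70000


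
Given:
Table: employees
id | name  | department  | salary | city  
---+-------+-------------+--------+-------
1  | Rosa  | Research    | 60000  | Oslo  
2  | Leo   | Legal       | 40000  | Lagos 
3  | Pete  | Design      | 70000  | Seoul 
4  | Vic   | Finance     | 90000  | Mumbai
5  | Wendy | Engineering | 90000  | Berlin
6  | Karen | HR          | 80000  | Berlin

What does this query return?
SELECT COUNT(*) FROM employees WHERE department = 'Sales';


Counting rows where department = 'Sales'


0


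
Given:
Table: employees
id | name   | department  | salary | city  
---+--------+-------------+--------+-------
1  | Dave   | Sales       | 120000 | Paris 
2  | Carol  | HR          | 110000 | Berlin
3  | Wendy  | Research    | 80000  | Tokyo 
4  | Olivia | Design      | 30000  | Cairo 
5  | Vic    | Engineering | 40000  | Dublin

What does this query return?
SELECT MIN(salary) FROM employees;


Salaries: 120000, 110000, 80000, 30000, 40000
MIN = 30000

30000


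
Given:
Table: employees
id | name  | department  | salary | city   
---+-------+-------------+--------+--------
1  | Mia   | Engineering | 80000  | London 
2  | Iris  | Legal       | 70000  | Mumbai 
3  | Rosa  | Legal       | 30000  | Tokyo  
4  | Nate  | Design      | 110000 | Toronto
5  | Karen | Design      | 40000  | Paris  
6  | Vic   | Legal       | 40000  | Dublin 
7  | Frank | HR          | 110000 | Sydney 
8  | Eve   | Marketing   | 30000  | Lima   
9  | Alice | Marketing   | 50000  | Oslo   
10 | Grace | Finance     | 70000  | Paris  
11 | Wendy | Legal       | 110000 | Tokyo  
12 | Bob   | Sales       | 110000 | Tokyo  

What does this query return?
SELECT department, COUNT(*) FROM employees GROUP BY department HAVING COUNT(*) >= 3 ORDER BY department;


Groups with count >= 3:
  Legal: 4 -> PASS
  Design: 2 -> filtered out
  Engineering: 1 -> filtered out
  Finance: 1 -> filtered out
  HR: 1 -> filtered out
  Marketing: 2 -> filtered out
  Sales: 1 -> filtered out


1 groups:
Legal, 4


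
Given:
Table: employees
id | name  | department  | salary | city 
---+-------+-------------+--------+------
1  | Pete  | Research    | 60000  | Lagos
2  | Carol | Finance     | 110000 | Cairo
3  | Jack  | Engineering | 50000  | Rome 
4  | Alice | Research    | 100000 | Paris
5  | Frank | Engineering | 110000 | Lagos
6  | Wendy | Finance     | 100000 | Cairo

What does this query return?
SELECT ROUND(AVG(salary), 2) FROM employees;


SUM(salary) = 530000
COUNT = 6
ROUND(AVG, 2) = ROUND(530000 / 6, 2) = 88333.33

88333.33


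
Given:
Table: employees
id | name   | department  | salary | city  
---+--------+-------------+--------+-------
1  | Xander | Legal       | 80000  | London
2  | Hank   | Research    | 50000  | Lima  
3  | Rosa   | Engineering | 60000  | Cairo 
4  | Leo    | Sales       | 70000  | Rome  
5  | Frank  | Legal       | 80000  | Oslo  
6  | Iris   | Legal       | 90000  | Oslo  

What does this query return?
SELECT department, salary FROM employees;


Projecting columns: department, salary

6 rows:
Legal, 80000
Research, 50000
Engineering, 60000
Sales, 70000
Legal, 80000
Legal, 90000


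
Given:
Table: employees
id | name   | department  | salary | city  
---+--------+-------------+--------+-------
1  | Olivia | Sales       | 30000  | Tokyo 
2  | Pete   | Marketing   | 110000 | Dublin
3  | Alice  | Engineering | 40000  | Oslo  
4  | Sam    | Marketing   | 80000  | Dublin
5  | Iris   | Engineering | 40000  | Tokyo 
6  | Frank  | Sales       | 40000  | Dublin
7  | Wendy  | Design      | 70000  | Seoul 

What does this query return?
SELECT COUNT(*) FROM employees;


COUNT(*) counts all rows

7
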